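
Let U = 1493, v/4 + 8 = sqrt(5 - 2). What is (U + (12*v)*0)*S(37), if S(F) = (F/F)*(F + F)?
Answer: 110482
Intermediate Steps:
v = -32 + 4*sqrt(3) (v = -32 + 4*sqrt(5 - 2) = -32 + 4*sqrt(3) ≈ -25.072)
S(F) = 2*F (S(F) = 1*(2*F) = 2*F)
(U + (12*v)*0)*S(37) = (1493 + (12*(-32 + 4*sqrt(3)))*0)*(2*37) = (1493 + (-384 + 48*sqrt(3))*0)*74 = (1493 + 0)*74 = 1493*74 = 110482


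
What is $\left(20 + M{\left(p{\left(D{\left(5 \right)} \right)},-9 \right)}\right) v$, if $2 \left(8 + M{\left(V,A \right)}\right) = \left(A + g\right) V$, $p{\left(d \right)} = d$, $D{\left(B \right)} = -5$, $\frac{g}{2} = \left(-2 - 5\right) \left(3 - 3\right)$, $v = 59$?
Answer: $\frac{4071}{2} \approx 2035.5$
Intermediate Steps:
$g = 0$ ($g = 2 \left(-2 - 5\right) \left(3 - 3\right) = 2 \left(- 7 \left(3 - 3\right)\right) = 2 \left(\left(-7\right) 0\right) = 2 \cdot 0 = 0$)
$M{\left(V,A \right)} = -8 + \frac{A V}{2}$ ($M{\left(V,A \right)} = -8 + \frac{\left(A + 0\right) V}{2} = -8 + \frac{A V}{2}$)
$\left(20 + M{\left(p{\left(D{\left(5 \right)} \right)},-9 \right)}\right) v = \left(20 - \left(8 + \frac{9}{2} \left(-5\right)\right)\right) 59 = \left(20 + \left(-8 + \frac{45}{2}\right)\right) 59 = \left(20 + \frac{29}{2}\right) 59 = \frac{69}{2} \cdot 59 = \frac{4071}{2}$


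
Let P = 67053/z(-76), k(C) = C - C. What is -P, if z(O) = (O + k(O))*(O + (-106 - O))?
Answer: -67053/8056 ≈ -8.3234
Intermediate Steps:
k(C) = 0
z(O) = -106*O (z(O) = (O + 0)*(O + (-106 - O)) = O*(-106) = -106*O)
P = 67053/8056 (P = 67053/((-106*(-76))) = 67053/8056 ≈ 8.3234)
-P = -1*67053/8056 = -67053/8056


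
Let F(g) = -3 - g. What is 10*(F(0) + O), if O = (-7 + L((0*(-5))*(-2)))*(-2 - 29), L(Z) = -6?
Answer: 4000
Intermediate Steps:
O = 403 (O = (-7 - 6)*(-2 - 29) = -13*(-31) = 403)
10*(F(0) + O) = 10*((-3 - 1*0) + 403) = 10*((-3 + 0) + 403) = 10*(-3 + 403) = 10*400 = 4000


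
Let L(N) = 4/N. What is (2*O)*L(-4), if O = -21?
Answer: 42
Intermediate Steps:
(2*O)*L(-4) = (2*(-21))*(4/(-4)) = -168*(-1)/4 = -42*(-1) = 42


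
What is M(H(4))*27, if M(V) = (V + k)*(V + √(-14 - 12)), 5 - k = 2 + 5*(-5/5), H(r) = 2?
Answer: 540 + 270*I*√26 ≈ 540.0 + 1376.7*I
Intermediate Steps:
k = 8 (k = 5 - (2 + 5*(-5/5)) = 5 - (2 + 5*(-5*⅕)) = 5 - (2 + 5*(-1)) = 5 - (2 - 5) = 5 - 1*(-3) = 5 + 3 = 8)
M(V) = (8 + V)*(V + I*√26) (M(V) = (V + 8)*(V + √(-14 - 12)) = (8 + V)*(V + √(-26)) = (8 + V)*(V + I*√26))
M(H(4))*27 = (2² + 8*2 + 8*I*√26 + I*2*√26)*27 = (4 + 16 + 8*I*√26 + 2*I*√26)*27 = (20 + 10*I*√26)*27 = 540 + 270*I*√26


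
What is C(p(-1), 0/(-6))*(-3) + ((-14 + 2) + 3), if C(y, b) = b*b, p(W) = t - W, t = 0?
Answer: -9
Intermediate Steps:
p(W) = -W (p(W) = 0 - W = -W)
C(y, b) = b**2
C(p(-1), 0/(-6))*(-3) + ((-14 + 2) + 3) = (0/(-6))**2*(-3) + ((-14 + 2) + 3) = (0*(-1/6))**2*(-3) + (-12 + 3) = 0**2*(-3) - 9 = 0*(-3) - 9 = 0 - 9 = -9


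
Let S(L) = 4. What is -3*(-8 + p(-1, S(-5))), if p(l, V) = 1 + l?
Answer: 24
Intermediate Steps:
-3*(-8 + p(-1, S(-5))) = -3*(-8 + (1 - 1)) = -3*(-8 + 0) = -3*(-8) = 24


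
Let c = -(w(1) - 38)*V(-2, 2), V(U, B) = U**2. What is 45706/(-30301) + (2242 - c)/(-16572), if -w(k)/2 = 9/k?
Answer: -409293625/251074086 ≈ -1.6302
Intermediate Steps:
w(k) = -18/k
c = 224 (c = -(-18/1 - 38)*(-2)**2 = -(-18*1 - 38)*4 = -(-18 - 38)*4 = -(-56)*4 = -1*(-224) = 224)
45706/(-30301) + (2242 - c)/(-16572) = 45706/(-30301) + (2242 - 1*224)/(-16572) = 45706*(-1/30301) + (2242 - 224)*(-1/16572) = -45706/30301 + 2018*(-1/16572) = -45706/30301 - 1009/8286 = -409293625/251074086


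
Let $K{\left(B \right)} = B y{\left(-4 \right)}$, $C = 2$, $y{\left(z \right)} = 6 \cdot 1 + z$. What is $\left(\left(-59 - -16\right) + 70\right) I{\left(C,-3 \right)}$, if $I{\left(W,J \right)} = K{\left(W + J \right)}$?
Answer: $-54$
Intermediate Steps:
$y{\left(z \right)} = 6 + z$
$K{\left(B \right)} = 2 B$ ($K{\left(B \right)} = B \left(6 - 4\right) = B 2 = 2 B$)
$I{\left(W,J \right)} = 2 J + 2 W$ ($I{\left(W,J \right)} = 2 \left(W + J\right) = 2 \left(J + W\right) = 2 J + 2 W$)
$\left(\left(-59 - -16\right) + 70\right) I{\left(C,-3 \right)} = \left(\left(-59 - -16\right) + 70\right) \left(2 \left(-3\right) + 2 \cdot 2\right) = \left(\left(-59 + 16\right) + 70\right) \left(-6 + 4\right) = \left(-43 + 70\right) \left(-2\right) = 27 \left(-2\right) = -54$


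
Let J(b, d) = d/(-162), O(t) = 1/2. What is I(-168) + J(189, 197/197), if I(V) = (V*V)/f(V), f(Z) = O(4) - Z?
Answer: 9144239/54594 ≈ 167.50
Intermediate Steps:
O(t) = 1/2
f(Z) = 1/2 - Z
J(b, d) = -d/162 (J(b, d) = d*(-1/162) = -d/162)
I(V) = V**2/(1/2 - V) (I(V) = (V*V)/(1/2 - V) = V**2/(1/2 - V))
I(-168) + J(189, 197/197) = -2*(-168)**2/(-1 + 2*(-168)) - 197/(162*197) = -2*28224/(-1 - 336) - 197/(162*197) = -2*28224/(-337) - 1/162*1 = -2*28224*(-1/337) - 1/162 = 56448/337 - 1/162 = 9144239/54594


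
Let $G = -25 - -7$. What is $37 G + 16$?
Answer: $-650$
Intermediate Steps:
$G = -18$ ($G = -25 + 7 = -18$)
$37 G + 16 = 37 \left(-18\right) + 16 = -666 + 16 = -650$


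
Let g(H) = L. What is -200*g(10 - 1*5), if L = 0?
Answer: 0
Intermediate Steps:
g(H) = 0
-200*g(10 - 1*5) = -200*0 = 0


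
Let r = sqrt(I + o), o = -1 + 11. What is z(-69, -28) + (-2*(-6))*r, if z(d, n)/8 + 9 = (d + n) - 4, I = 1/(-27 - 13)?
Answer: -880 + 3*sqrt(3990)/5 ≈ -842.10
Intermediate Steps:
o = 10
I = -1/40 (I = 1/(-40) = -1/40 ≈ -0.025000)
z(d, n) = -104 + 8*d + 8*n (z(d, n) = -72 + 8*((d + n) - 4) = -72 + 8*(-4 + d + n) = -72 + (-32 + 8*d + 8*n) = -104 + 8*d + 8*n)
r = sqrt(3990)/20 (r = sqrt(-1/40 + 10) = sqrt(399/40) = sqrt(3990)/20 ≈ 3.1583)
z(-69, -28) + (-2*(-6))*r = (-104 + 8*(-69) + 8*(-28)) + (-2*(-6))*(sqrt(3990)/20) = (-104 - 552 - 224) + 12*(sqrt(3990)/20) = -880 + 3*sqrt(3990)/5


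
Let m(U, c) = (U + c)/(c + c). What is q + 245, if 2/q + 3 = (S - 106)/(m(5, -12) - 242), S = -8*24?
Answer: 2499893/10251 ≈ 243.87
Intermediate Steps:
S = -192
m(U, c) = (U + c)/(2*c) (m(U, c) = (U + c)/((2*c)) = (U + c)*(1/(2*c)) = (U + c)/(2*c))
q = -11602/10251 (q = 2/(-3 + (-192 - 106)/((½)*(5 - 12)/(-12) - 242)) = 2/(-3 - 298/((½)*(-1/12)*(-7) - 242)) = 2/(-3 - 298/(7/24 - 242)) = 2/(-3 - 298/(-5801/24)) = 2/(-3 - 298*(-24/5801)) = 2/(-3 + 7152/5801) = 2/(-10251/5801) = 2*(-5801/10251) = -11602/10251 ≈ -1.1318)
q + 245 = -11602/10251 + 245 = 2499893/10251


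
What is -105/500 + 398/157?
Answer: 36503/15700 ≈ 2.3250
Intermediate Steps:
-105/500 + 398/157 = -105*1/500 + 398*(1/157) = -21/100 + 398/157 = 36503/15700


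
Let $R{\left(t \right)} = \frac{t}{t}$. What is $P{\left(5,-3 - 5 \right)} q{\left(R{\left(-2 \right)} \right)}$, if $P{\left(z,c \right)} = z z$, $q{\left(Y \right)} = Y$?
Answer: $25$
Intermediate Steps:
$R{\left(t \right)} = 1$
$P{\left(z,c \right)} = z^{2}$
$P{\left(5,-3 - 5 \right)} q{\left(R{\left(-2 \right)} \right)} = 5^{2} \cdot 1 = 25 \cdot 1 = 25$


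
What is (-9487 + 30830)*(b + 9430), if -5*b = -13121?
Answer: 1286363953/5 ≈ 2.5727e+8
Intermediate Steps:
b = 13121/5 (b = -⅕*(-13121) = 13121/5 ≈ 2624.2)
(-9487 + 30830)*(b + 9430) = (-9487 + 30830)*(13121/5 + 9430) = 21343*(60271/5) = 1286363953/5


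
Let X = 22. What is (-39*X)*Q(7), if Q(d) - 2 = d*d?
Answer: -43758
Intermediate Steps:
Q(d) = 2 + d**2 (Q(d) = 2 + d*d = 2 + d**2)
(-39*X)*Q(7) = (-39*22)*(2 + 7**2) = -858*(2 + 49) = -858*51 = -43758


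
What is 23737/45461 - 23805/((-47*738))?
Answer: 211726743/175206694 ≈ 1.2084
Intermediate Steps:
23737/45461 - 23805/((-47*738)) = 23737*(1/45461) - 23805/(-34686) = 23737/45461 - 23805*(-1/34686) = 23737/45461 + 2645/3854 = 211726743/175206694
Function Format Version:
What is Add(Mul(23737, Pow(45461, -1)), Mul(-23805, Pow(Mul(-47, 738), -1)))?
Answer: Rational(211726743, 175206694) ≈ 1.2084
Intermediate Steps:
Add(Mul(23737, Pow(45461, -1)), Mul(-23805, Pow(Mul(-47, 738), -1))) = Add(Mul(23737, Rational(1, 45461)), Mul(-23805, Pow(-34686, -1))) = Add(Rational(23737, 45461), Mul(-23805, Rational(-1, 34686))) = Add(Rational(23737, 45461), Rational(2645, 3854)) = Rational(211726743, 175206694)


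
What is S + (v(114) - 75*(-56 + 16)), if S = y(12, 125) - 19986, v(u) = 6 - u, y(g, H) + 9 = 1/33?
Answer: -564398/33 ≈ -17103.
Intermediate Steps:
y(g, H) = -296/33 (y(g, H) = -9 + 1/33 = -296/33)
S = -659834/33 (S = -296/33 - 19986 = -659834/33 ≈ -19995.)
S + (v(114) - 75*(-56 + 16)) = -659834/33 + ((6 - 1*114) - 75*(-56 + 16)) = -659834/33 + ((6 - 114) - 75*(-40)) = -659834/33 + (-108 + 3000) = -659834/33 + 2892 = -564398/33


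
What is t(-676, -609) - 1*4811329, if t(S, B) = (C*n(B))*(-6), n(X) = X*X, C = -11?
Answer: 19666817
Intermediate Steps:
n(X) = X²
t(S, B) = 66*B² (t(S, B) = -11*B²*(-6) = 66*B²)
t(-676, -609) - 1*4811329 = 66*(-609)² - 1*4811329 = 66*370881 - 4811329 = 24478146 - 4811329 = 19666817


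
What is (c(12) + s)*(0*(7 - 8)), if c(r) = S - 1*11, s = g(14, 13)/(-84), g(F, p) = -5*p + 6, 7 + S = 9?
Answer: 0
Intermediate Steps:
S = 2 (S = -7 + 9 = 2)
g(F, p) = 6 - 5*p
s = 59/84 (s = (6 - 5*13)/(-84) = (6 - 65)*(-1/84) = -59*(-1/84) = 59/84 ≈ 0.70238)
c(r) = -9 (c(r) = 2 - 1*11 = 2 - 11 = -9)
(c(12) + s)*(0*(7 - 8)) = (-9 + 59/84)*(0*(7 - 8)) = -0*(-1) = -697/84*0 = 0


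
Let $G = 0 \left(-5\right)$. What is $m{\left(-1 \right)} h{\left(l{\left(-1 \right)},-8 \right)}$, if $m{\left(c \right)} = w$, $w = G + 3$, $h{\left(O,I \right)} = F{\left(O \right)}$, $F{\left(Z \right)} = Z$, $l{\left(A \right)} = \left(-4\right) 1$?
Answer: $-12$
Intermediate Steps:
$l{\left(A \right)} = -4$
$h{\left(O,I \right)} = O$
$G = 0$
$w = 3$ ($w = 0 + 3 = 3$)
$m{\left(c \right)} = 3$
$m{\left(-1 \right)} h{\left(l{\left(-1 \right)},-8 \right)} = 3 \left(-4\right) = -12$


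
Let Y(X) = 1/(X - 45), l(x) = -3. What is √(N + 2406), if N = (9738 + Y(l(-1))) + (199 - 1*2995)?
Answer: √1346109/12 ≈ 96.685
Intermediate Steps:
Y(X) = 1/(-45 + X)
N = 333215/48 (N = (9738 + 1/(-45 - 3)) + (199 - 1*2995) = (9738 + 1/(-48)) + (199 - 2995) = (9738 - 1/48) - 2796 = 467423/48 - 2796 = 333215/48 ≈ 6942.0)
√(N + 2406) = √(333215/48 + 2406) = √(448703/48) = √1346109/12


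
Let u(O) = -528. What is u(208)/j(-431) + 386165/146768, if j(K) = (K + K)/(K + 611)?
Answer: 7140852475/63257008 ≈ 112.89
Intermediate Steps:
j(K) = 2*K/(611 + K) (j(K) = (2*K)/(611 + K) = 2*K/(611 + K))
u(208)/j(-431) + 386165/146768 = -528/(2*(-431)/(611 - 431)) + 386165/146768 = -528/(2*(-431)/180) + 386165*(1/146768) = -528/(2*(-431)*(1/180)) + 386165/146768 = -528/(-431/90) + 386165/146768 = -528*(-90/431) + 386165/146768 = 47520/431 + 386165/146768 = 7140852475/63257008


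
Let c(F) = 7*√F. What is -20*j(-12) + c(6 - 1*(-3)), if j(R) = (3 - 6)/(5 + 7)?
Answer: 26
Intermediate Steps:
j(R) = -¼ (j(R) = -3/12 = -3*1/12 = -¼)
-20*j(-12) + c(6 - 1*(-3)) = -20*(-¼) + 7*√(6 - 1*(-3)) = 5 + 7*√(6 + 3) = 5 + 7*√9 = 5 + 7*3 = 5 + 21 = 26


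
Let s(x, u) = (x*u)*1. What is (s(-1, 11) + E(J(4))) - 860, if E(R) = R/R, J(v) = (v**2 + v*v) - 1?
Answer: -870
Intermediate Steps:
J(v) = -1 + 2*v**2 (J(v) = (v**2 + v**2) - 1 = 2*v**2 - 1 = -1 + 2*v**2)
s(x, u) = u*x (s(x, u) = (u*x)*1 = u*x)
E(R) = 1
(s(-1, 11) + E(J(4))) - 860 = (11*(-1) + 1) - 860 = (-11 + 1) - 860 = -10 - 860 = -870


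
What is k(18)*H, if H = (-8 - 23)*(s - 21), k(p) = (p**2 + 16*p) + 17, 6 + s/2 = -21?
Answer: 1462425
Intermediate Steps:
s = -54 (s = -12 + 2*(-21) = -12 - 42 = -54)
k(p) = 17 + p**2 + 16*p
H = 2325 (H = (-8 - 23)*(-54 - 21) = -31*(-75) = 2325)
k(18)*H = (17 + 18**2 + 16*18)*2325 = (17 + 324 + 288)*2325 = 629*2325 = 1462425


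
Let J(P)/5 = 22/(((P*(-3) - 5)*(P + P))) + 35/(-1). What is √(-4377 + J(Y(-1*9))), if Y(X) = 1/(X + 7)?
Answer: 6*I*√6153/7 ≈ 67.235*I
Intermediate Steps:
Y(X) = 1/(7 + X)
J(P) = -175 + 55/(P*(-5 - 3*P)) (J(P) = 5*(22/(((P*(-3) - 5)*(P + P))) + 35/(-1)) = 5*(22/(((-3*P - 5)*(2*P))) + 35*(-1)) = 5*(22/(((-5 - 3*P)*(2*P))) - 35) = 5*(22/((2*P*(-5 - 3*P))) - 35) = 5*(22*(1/(2*P*(-5 - 3*P))) - 35) = 5*(11/(P*(-5 - 3*P)) - 35) = 5*(-35 + 11/(P*(-5 - 3*P))) = -175 + 55/(P*(-5 - 3*P)))
√(-4377 + J(Y(-1*9))) = √(-4377 + 5*(-11 - 175/(7 - 1*9) - 105/(7 - 1*9)²)/((1/(7 - 1*9))*(5 + 3/(7 - 1*9)))) = √(-4377 + 5*(-11 - 175/(7 - 9) - 105/(7 - 9)²)/((1/(7 - 9))*(5 + 3/(7 - 9)))) = √(-4377 + 5*(-11 - 175/(-2) - 105*(1/(-2))²)/((1/(-2))*(5 + 3/(-2)))) = √(-4377 + 5*(-11 - 175*(-½) - 105*(-½)²)/((-½)*(5 + 3*(-½)))) = √(-4377 + 5*(-2)*(-11 + 175/2 - 105*¼)/(5 - 3/2)) = √(-4377 + 5*(-2)*(-11 + 175/2 - 105/4)/(7/2)) = √(-4377 + 5*(-2)*(2/7)*(201/4)) = √(-4377 - 1005/7) = √(-31644/7) = 6*I*√6153/7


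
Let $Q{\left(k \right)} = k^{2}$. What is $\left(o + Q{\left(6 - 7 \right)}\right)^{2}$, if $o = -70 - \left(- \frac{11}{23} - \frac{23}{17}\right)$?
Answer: $\frac{689745169}{152881} \approx 4511.6$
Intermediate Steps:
$o = - \frac{26654}{391}$ ($o = -70 - \left(\left(-11\right) \frac{1}{23} - \frac{23}{17}\right) = -70 - \left(- \frac{11}{23} - \frac{23}{17}\right) = -70 - - \frac{716}{391} = -70 + \frac{716}{391} = - \frac{26654}{391} \approx -68.169$)
$\left(o + Q{\left(6 - 7 \right)}\right)^{2} = \left(- \frac{26654}{391} + \left(6 - 7\right)^{2}\right)^{2} = \left(- \frac{26654}{391} + \left(-1\right)^{2}\right)^{2} = \left(- \frac{26654}{391} + 1\right)^{2} = \left(- \frac{26263}{391}\right)^{2} = \frac{689745169}{152881}$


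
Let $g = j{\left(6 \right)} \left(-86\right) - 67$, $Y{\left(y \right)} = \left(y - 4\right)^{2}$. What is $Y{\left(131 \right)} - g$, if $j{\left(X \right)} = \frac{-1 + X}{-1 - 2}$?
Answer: $\frac{48158}{3} \approx 16053.0$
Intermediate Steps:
$Y{\left(y \right)} = \left(-4 + y\right)^{2}$
$j{\left(X \right)} = \frac{1}{3} - \frac{X}{3}$ ($j{\left(X \right)} = \frac{-1 + X}{-3} = \left(-1 + X\right) \left(- \frac{1}{3}\right) = \frac{1}{3} - \frac{X}{3}$)
$g = \frac{229}{3}$ ($g = \left(\frac{1}{3} - 2\right) \left(-86\right) - 67 = \left(- \frac{5}{3}\right) \left(-86\right) - 67 = \frac{430}{3} - 67 = \frac{229}{3} \approx 76.333$)
$Y{\left(131 \right)} - g = \left(-4 + 131\right)^{2} - \frac{229}{3} = 127^{2} - \frac{229}{3} = 16129 - \frac{229}{3} = \frac{48158}{3}$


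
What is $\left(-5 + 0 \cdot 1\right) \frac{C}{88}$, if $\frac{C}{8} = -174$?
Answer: $\frac{870}{11} \approx 79.091$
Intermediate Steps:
$C = -1392$ ($C = 8 \left(-174\right) = -1392$)
$\left(-5 + 0 \cdot 1\right) \frac{C}{88} = \left(-5 + 0 \cdot 1\right) \left(- \frac{1392}{88}\right) = \left(-5 + 0\right) \left(\left(-1392\right) \frac{1}{88}\right) = \left(-5\right) \left(- \frac{174}{11}\right) = \frac{870}{11}$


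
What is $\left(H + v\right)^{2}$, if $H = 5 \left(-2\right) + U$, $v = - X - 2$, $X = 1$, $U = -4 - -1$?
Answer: $256$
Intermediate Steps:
$U = -3$ ($U = -4 + 1 = -3$)
$v = -3$ ($v = \left(-1\right) 1 - 2 = -1 - 2 = -3$)
$H = -13$ ($H = 5 \left(-2\right) - 3 = -10 - 3 = -13$)
$\left(H + v\right)^{2} = \left(-13 - 3\right)^{2} = \left(-16\right)^{2} = 256$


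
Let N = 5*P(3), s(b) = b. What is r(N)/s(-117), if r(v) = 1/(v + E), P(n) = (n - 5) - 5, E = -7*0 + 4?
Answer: 1/3627 ≈ 0.00027571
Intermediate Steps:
E = 4 (E = 0 + 4 = 4)
P(n) = -10 + n (P(n) = (-5 + n) - 5 = -10 + n)
N = -35 (N = 5*(-10 + 3) = 5*(-7) = -35)
r(v) = 1/(4 + v) (r(v) = 1/(v + 4) = 1/(4 + v))
r(N)/s(-117) = 1/((4 - 35)*(-117)) = -1/117/(-31) = -1/31*(-1/117) = 1/3627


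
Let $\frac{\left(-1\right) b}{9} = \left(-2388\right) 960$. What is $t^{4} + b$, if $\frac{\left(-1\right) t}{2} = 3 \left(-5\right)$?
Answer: $21442320$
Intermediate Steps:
$t = 30$ ($t = - 2 \cdot 3 \left(-5\right) = \left(-2\right) \left(-15\right) = 30$)
$b = 20632320$ ($b = - 9 \left(\left(-2388\right) 960\right) = \left(-9\right) \left(-2292480\right) = 20632320$)
$t^{4} + b = 30^{4} + 20632320 = 810000 + 20632320 = 21442320$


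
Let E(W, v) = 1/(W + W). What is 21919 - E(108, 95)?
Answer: 4734503/216 ≈ 21919.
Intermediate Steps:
E(W, v) = 1/(2*W)
21919 - E(108, 95) = 21919 - 1/(2*108) = 21919 - 1*1/216 = 21919 - 1/216 = 4734503/216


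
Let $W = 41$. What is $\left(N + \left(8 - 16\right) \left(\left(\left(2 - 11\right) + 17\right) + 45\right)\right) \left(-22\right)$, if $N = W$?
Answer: $8426$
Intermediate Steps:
$N = 41$
$\left(N + \left(8 - 16\right) \left(\left(\left(2 - 11\right) + 17\right) + 45\right)\right) \left(-22\right) = \left(41 + \left(8 - 16\right) \left(\left(\left(2 - 11\right) + 17\right) + 45\right)\right) \left(-22\right) = \left(41 - 8 \left(\left(-9 + 17\right) + 45\right)\right) \left(-22\right) = \left(41 - 8 \left(8 + 45\right)\right) \left(-22\right) = \left(41 - 424\right) \left(-22\right) = \left(-383\right) \left(-22\right) = 8426$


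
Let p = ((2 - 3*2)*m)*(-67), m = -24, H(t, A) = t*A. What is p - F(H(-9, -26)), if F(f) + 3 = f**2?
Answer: -61185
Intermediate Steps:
H(t, A) = A*t
F(f) = -3 + f**2
p = -6432 (p = ((2 - 3*2)*(-24))*(-67) = ((2 - 6)*(-24))*(-67) = -4*(-24)*(-67) = 96*(-67) = -6432)
p - F(H(-9, -26)) = -6432 - (-3 + (-26*(-9))**2) = -6432 - (-3 + 234**2) = -6432 - (-3 + 54756) = -6432 - 1*54753 = -6432 - 54753 = -61185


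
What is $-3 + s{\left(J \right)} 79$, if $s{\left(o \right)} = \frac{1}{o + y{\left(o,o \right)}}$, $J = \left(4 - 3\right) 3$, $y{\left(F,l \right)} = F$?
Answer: $\frac{61}{6} \approx 10.167$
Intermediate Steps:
$J = 3$ ($J = 1 \cdot 3 = 3$)
$s{\left(o \right)} = \frac{1}{2 o}$ ($s{\left(o \right)} = \frac{1}{o + o} = \frac{1}{2 o}$)
$-3 + s{\left(J \right)} 79 = -3 + \frac{1}{2 \cdot 3} \cdot 79 = -3 + \frac{1}{2} \cdot \frac{1}{3} \cdot 79 = -3 + \frac{1}{6} \cdot 79 = -3 + \frac{79}{6} = \frac{61}{6}$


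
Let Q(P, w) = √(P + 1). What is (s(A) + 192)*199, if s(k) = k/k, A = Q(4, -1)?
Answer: 38407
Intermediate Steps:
Q(P, w) = √(1 + P)
A = √5 (A = √(1 + 4) = √5 ≈ 2.2361)
s(k) = 1
(s(A) + 192)*199 = (1 + 192)*199 = 193*199 = 38407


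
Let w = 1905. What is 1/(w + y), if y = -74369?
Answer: -1/72464 ≈ -1.3800e-5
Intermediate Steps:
1/(w + y) = 1/(1905 - 74369) = 1/(-72464) = -1/72464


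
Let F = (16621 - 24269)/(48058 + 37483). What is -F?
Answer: 7648/85541 ≈ 0.089407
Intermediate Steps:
F = -7648/85541 ≈ -0.089407
-F = -1*(-7648/85541) = 7648/85541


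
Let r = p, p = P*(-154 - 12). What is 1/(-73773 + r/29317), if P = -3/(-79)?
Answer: -2316043/170861440737 ≈ -1.3555e-5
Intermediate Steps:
P = 3/79 (P = -3*(-1/79) = 3/79 ≈ 0.037975)
p = -498/79 (p = 3*(-154 - 12)/79 = (3/79)*(-166) = -498/79 ≈ -6.3038)
r = -498/79 ≈ -6.3038
1/(-73773 + r/29317) = 1/(-73773 - 498/79/29317) = 1/(-73773 - 498/79*1/29317) = 1/(-73773 - 498/2316043) = 1/(-170861440737/2316043) = -2316043/170861440737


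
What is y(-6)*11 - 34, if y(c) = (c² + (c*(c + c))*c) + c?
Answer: -4456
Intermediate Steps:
y(c) = c + c² + 2*c³ (y(c) = (c² + (c*(2*c))*c) + c = (c² + (2*c²)*c) + c = (c² + 2*c³) + c = c + c² + 2*c³)
y(-6)*11 - 34 = -6*(1 - 6 + 2*(-6)²)*11 - 34 = -6*(1 - 6 + 2*36)*11 - 34 = -6*(1 - 6 + 72)*11 - 34 = -6*67*11 - 34 = -402*11 - 34 = -4422 - 34 = -4456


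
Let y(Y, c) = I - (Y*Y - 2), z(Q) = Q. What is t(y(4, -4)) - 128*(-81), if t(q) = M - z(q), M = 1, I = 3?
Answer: 10380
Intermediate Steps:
y(Y, c) = 5 - Y² (y(Y, c) = 3 - (Y*Y - 2) = 3 - (Y² - 2) = 3 - (-2 + Y²) = 3 + (2 - Y²) = 5 - Y²)
t(q) = 1 - q
t(y(4, -4)) - 128*(-81) = (1 - (5 - 1*4²)) - 128*(-81) = (1 - (5 - 1*16)) + 10368 = (1 - (5 - 16)) + 10368 = (1 - 1*(-11)) + 10368 = (1 + 11) + 10368 = 12 + 10368 = 10380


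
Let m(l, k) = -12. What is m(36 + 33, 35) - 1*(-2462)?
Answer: 2450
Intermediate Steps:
m(36 + 33, 35) - 1*(-2462) = -12 - 1*(-2462) = -12 + 2462 = 2450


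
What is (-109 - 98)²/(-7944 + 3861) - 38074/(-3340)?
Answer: 2056747/2272870 ≈ 0.90491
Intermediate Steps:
(-109 - 98)²/(-7944 + 3861) - 38074/(-3340) = (-207)²/(-4083) - 38074*(-1/3340) = 42849*(-1/4083) + 19037/1670 = -14283/1361 + 19037/1670 = 2056747/2272870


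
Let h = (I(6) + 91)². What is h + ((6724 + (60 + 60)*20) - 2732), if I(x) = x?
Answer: 15801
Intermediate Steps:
h = 9409 (h = (6 + 91)² = 97² = 9409)
h + ((6724 + (60 + 60)*20) - 2732) = 9409 + ((6724 + (60 + 60)*20) - 2732) = 9409 + ((6724 + 120*20) - 2732) = 9409 + ((6724 + 2400) - 2732) = 9409 + (9124 - 2732) = 9409 + 6392 = 15801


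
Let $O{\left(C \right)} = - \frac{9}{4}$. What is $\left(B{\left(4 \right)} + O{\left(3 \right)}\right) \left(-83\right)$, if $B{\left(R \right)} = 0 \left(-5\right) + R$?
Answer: $- \frac{581}{4} \approx -145.25$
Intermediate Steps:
$O{\left(C \right)} = - \frac{9}{4}$ ($O{\left(C \right)} = \left(-9\right) \frac{1}{4} = - \frac{9}{4}$)
$B{\left(R \right)} = R$ ($B{\left(R \right)} = 0 + R = R$)
$\left(B{\left(4 \right)} + O{\left(3 \right)}\right) \left(-83\right) = \left(4 - \frac{9}{4}\right) \left(-83\right) = \frac{7}{4} \left(-83\right) = - \frac{581}{4}$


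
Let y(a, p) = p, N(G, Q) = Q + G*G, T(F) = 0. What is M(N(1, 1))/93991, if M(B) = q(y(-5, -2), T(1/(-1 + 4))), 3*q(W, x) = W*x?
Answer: 0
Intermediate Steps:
N(G, Q) = Q + G²
q(W, x) = W*x/3 (q(W, x) = (W*x)/3 = W*x/3)
M(B) = 0 (M(B) = (⅓)*(-2)*0 = 0)
M(N(1, 1))/93991 = 0/93991 = 0*(1/93991) = 0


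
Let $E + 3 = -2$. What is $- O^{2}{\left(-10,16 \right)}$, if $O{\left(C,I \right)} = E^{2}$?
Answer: $-625$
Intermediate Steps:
$E = -5$ ($E = -3 - 2 = -5$)
$O{\left(C,I \right)} = 25$ ($O{\left(C,I \right)} = \left(-5\right)^{2} = 25$)
$- O^{2}{\left(-10,16 \right)} = - 25^{2} = \left(-1\right) 625 = -625$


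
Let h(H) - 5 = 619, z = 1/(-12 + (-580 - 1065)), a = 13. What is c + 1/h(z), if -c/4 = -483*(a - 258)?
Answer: -295364159/624 ≈ -4.7334e+5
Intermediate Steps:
z = -1/1657 (z = 1/(-12 - 1645) = 1/(-1657) = -1/1657 ≈ -0.00060350)
h(H) = 624 (h(H) = 5 + 619 = 624)
c = -473340 (c = -(-1932)*(13 - 258) = -(-1932)*(-245) = -4*118335 = -473340)
c + 1/h(z) = -473340 + 1/624 = -295364159/624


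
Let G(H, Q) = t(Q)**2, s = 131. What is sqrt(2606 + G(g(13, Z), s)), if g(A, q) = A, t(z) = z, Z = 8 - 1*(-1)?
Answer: sqrt(19767) ≈ 140.60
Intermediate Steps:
Z = 9 (Z = 8 + 1 = 9)
G(H, Q) = Q**2
sqrt(2606 + G(g(13, Z), s)) = sqrt(2606 + 131**2) = sqrt(2606 + 17161) = sqrt(19767)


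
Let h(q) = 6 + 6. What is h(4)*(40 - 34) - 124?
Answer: -52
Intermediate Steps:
h(q) = 12
h(4)*(40 - 34) - 124 = 12*(40 - 34) - 124 = 12*6 - 124 = 72 - 124 = -52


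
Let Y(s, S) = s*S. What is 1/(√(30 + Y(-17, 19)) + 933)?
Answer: 933/870782 - I*√293/870782 ≈ 0.0010715 - 1.9657e-5*I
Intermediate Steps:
Y(s, S) = S*s
1/(√(30 + Y(-17, 19)) + 933) = 1/(√(30 + 19*(-17)) + 933) = 1/(√(30 - 323) + 933) = 1/(√(-293) + 933) = 1/(I*√293 + 933) = 1/(933 + I*√293)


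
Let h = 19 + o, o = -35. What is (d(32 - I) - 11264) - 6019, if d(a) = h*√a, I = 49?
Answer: -17283 - 16*I*√17 ≈ -17283.0 - 65.97*I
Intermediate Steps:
h = -16 (h = 19 - 35 = -16)
d(a) = -16*√a
(d(32 - I) - 11264) - 6019 = (-16*√(32 - 1*49) - 11264) - 6019 = (-16*√(32 - 49) - 11264) - 6019 = (-16*I*√17 - 11264) - 6019 = (-11264 - 16*I*√17) - 6019 = -17283 - 16*I*√17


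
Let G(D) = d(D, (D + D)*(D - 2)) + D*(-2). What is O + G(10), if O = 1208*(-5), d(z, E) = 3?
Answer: -6057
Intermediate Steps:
O = -6040
G(D) = 3 - 2*D (G(D) = 3 + D*(-2) = 3 - 2*D)
O + G(10) = -6040 + (3 - 2*10) = -6040 + (3 - 20) = -6040 - 17 = -6057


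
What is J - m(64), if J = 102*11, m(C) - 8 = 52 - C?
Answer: 1126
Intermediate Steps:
m(C) = 60 - C (m(C) = 8 + (52 - C) = 60 - C)
J = 1122
J - m(64) = 1122 - (60 - 1*64) = 1122 - (60 - 64) = 1122 - 1*(-4) = 1122 + 4 = 1126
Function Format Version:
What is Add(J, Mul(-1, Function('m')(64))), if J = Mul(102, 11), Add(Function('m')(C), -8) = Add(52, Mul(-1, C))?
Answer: 1126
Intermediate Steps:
Function('m')(C) = Add(60, Mul(-1, C)) (Function('m')(C) = Add(8, Add(52, Mul(-1, C))) = Add(60, Mul(-1, C)))
J = 1122
Add(J, Mul(-1, Function('m')(64))) = Add(1122, Mul(-1, Add(60, Mul(-1, 64)))) = Add(1122, Mul(-1, Add(60, -64))) = Add(1122, Mul(-1, -4)) = Add(1122, 4) = 1126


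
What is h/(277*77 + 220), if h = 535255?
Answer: 535255/21549 ≈ 24.839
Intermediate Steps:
h/(277*77 + 220) = 535255/(277*77 + 220) = 535255/(21329 + 220) = 535255/21549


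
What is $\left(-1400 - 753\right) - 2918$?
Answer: $-5071$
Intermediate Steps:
$\left(-1400 - 753\right) - 2918 = -2153 - 2918 = -5071$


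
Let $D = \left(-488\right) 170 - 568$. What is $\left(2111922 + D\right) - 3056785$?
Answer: $-1028391$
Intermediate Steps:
$D = -83528$ ($D = -82960 - 568 = -83528$)
$\left(2111922 + D\right) - 3056785 = \left(2111922 - 83528\right) - 3056785 = 2028394 - 3056785 = -1028391$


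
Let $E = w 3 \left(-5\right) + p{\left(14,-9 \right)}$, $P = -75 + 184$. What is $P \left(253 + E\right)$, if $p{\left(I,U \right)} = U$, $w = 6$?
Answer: $16786$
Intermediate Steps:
$P = 109$
$E = -99$ ($E = 6 \cdot 3 \left(-5\right) - 9 = 18 \left(-5\right) - 9 = -90 - 9 = -99$)
$P \left(253 + E\right) = 109 \left(253 - 99\right) = 109 \cdot 154 = 16786$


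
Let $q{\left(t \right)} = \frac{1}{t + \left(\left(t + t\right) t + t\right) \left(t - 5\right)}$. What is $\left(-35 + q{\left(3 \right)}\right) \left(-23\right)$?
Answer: $\frac{31418}{39} \approx 805.59$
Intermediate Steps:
$q{\left(t \right)} = \frac{1}{t + \left(-5 + t\right) \left(t + 2 t^{2}\right)}$ ($q{\left(t \right)} = \frac{1}{t + \left(2 t t + t\right) \left(-5 + t\right)} = \frac{1}{t + \left(2 t^{2} + t\right) \left(-5 + t\right)} = \frac{1}{t + \left(t + 2 t^{2}\right) \left(-5 + t\right)} = \frac{1}{t + \left(-5 + t\right) \left(t + 2 t^{2}\right)}$)
$\left(-35 + q{\left(3 \right)}\right) \left(-23\right) = \left(-35 + \frac{1}{3 \left(-4 - 27 + 2 \cdot 3^{2}\right)}\right) \left(-23\right) = \left(-35 + \frac{1}{3 \left(-4 - 27 + 2 \cdot 9\right)}\right) \left(-23\right) = \left(-35 + \frac{1}{3 \left(-4 - 27 + 18\right)}\right) \left(-23\right) = \left(-35 + \frac{1}{3 \left(-13\right)}\right) \left(-23\right) = \left(-35 + \frac{1}{3} \left(- \frac{1}{13}\right)\right) \left(-23\right) = \left(-35 - \frac{1}{39}\right) \left(-23\right) = \left(- \frac{1366}{39}\right) \left(-23\right) = \frac{31418}{39}$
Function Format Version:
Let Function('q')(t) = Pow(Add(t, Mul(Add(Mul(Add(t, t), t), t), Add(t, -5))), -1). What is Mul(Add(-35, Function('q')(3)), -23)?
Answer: Rational(31418, 39) ≈ 805.59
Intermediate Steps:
Function('q')(t) = Pow(Add(t, Mul(Add(-5, t), Add(t, Mul(2, Pow(t, 2))))), -1) (Function('q')(t) = Pow(Add(t, Mul(Add(Mul(Mul(2, t), t), t), Add(-5, t))), -1) = Pow(Add(t, Mul(Add(Mul(2, Pow(t, 2)), t), Add(-5, t))), -1) = Pow(Add(t, Mul(Add(t, Mul(2, Pow(t, 2))), Add(-5, t))), -1) = Pow(Add(t, Mul(Add(-5, t), Add(t, Mul(2, Pow(t, 2))))), -1))
Mul(Add(-35, Function('q')(3)), -23) = Mul(Add(-35, Mul(Pow(3, -1), Pow(Add(-4, Mul(-9, 3), Mul(2, Pow(3, 2))), -1))), -23) = Mul(Add(-35, Mul(Rational(1, 3), Pow(Add(-4, -27, Mul(2, 9)), -1))), -23) = Mul(Add(-35, Mul(Rational(1, 3), Pow(Add(-4, -27, 18), -1))), -23) = Mul(Add(-35, Mul(Rational(1, 3), Pow(-13, -1))), -23) = Mul(Add(-35, Mul(Rational(1, 3), Rational(-1, 13))), -23) = Mul(Add(-35, Rational(-1, 39)), -23) = Mul(Rational(-1366, 39), -23) = Rational(31418, 39)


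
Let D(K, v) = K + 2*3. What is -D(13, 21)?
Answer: -19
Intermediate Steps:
D(K, v) = 6 + K (D(K, v) = K + 6 = 6 + K)
-D(13, 21) = -(6 + 13) = -1*19 = -19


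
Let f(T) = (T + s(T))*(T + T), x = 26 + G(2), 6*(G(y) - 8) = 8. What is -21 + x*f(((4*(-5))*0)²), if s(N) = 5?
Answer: -21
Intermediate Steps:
G(y) = 28/3 (G(y) = 8 + (⅙)*8 = 8 + 4/3 = 28/3)
x = 106/3 (x = 26 + 28/3 = 106/3 ≈ 35.333)
f(T) = 2*T*(5 + T) (f(T) = (T + 5)*(T + T) = (5 + T)*(2*T) = 2*T*(5 + T))
-21 + x*f(((4*(-5))*0)²) = -21 + 106*(2*((4*(-5))*0)²*(5 + ((4*(-5))*0)²))/3 = -21 + 106*(2*(-20*0)²*(5 + (-20*0)²))/3 = -21 + 106*(2*0²*(5 + 0²))/3 = -21 + 106*(2*0*(5 + 0))/3 = -21 + 106*(2*0*5)/3 = -21 + (106/3)*0 = -21 + 0 = -21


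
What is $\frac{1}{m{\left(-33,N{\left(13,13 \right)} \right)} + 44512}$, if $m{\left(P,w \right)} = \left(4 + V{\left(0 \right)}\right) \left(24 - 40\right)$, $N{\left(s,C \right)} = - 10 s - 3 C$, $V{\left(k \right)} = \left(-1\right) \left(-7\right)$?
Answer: $\frac{1}{44336} \approx 2.2555 \cdot 10^{-5}$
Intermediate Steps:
$V{\left(k \right)} = 7$
$m{\left(P,w \right)} = -176$ ($m{\left(P,w \right)} = \left(4 + 7\right) \left(24 - 40\right) = 11 \left(-16\right) = -176$)
$\frac{1}{m{\left(-33,N{\left(13,13 \right)} \right)} + 44512} = \frac{1}{-176 + 44512} = \frac{1}{44336}$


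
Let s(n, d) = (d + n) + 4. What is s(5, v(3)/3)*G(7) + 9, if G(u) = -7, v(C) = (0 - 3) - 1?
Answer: -134/3 ≈ -44.667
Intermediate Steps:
v(C) = -4 (v(C) = -3 - 1 = -4)
s(n, d) = 4 + d + n
s(5, v(3)/3)*G(7) + 9 = (4 - 4/3 + 5)*(-7) + 9 = (23/3)*(-7) + 9 = -161/3 + 9 = -134/3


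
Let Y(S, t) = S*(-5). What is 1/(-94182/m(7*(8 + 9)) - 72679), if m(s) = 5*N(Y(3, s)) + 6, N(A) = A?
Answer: -23/1640223 ≈ -1.4022e-5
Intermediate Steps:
Y(S, t) = -5*S
m(s) = -69 (m(s) = 5*(-5*3) + 6 = 5*(-15) + 6 = -75 + 6 = -69)
1/(-94182/m(7*(8 + 9)) - 72679) = 1/(-94182/(-69) - 72679) = 1/(-94182*(-1/69) - 72679) = 1/(31394/23 - 72679) = 1/(-1640223/23) = -23/1640223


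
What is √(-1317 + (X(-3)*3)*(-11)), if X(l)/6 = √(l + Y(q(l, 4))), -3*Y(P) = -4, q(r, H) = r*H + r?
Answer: √(-1317 - 66*I*√15) ≈ 3.5055 - 36.459*I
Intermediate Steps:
q(r, H) = r + H*r (q(r, H) = H*r + r = r + H*r)
Y(P) = 4/3 (Y(P) = -⅓*(-4) = 4/3)
X(l) = 6*√(4/3 + l) (X(l) = 6*√(l + 4/3) = 6*√(4/3 + l))
√(-1317 + (X(-3)*3)*(-11)) = √(-1317 + ((2*√(12 + 9*(-3)))*3)*(-11)) = √(-1317 + ((2*√(12 - 27))*3)*(-11)) = √(-1317 + ((2*√(-15))*3)*(-11)) = √(-1317 + ((2*(I*√15))*3)*(-11)) = √(-1317 + ((2*I*√15)*3)*(-11)) = √(-1317 + (6*I*√15)*(-11)) = √(-1317 - 66*I*√15)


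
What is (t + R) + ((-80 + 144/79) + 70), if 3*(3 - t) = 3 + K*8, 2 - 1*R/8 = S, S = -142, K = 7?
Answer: 267136/237 ≈ 1127.2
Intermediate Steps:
R = 1152 (R = 16 - 8*(-142) = 16 + 1136 = 1152)
t = -50/3 (t = 3 - (3 + 7*8)/3 = 3 - (3 + 56)/3 = 3 - ⅓*59 = 3 - 59/3 = -50/3 ≈ -16.667)
(t + R) + ((-80 + 144/79) + 70) = (-50/3 + 1152) + ((-80 + 144/79) + 70) = 3406/3 + ((-80 + 144*(1/79)) + 70) = 3406/3 + ((-80 + 144/79) + 70) = 3406/3 + (-6176/79 + 70) = 3406/3 - 646/79 = 267136/237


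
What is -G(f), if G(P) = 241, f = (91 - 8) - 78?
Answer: -241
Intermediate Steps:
f = 5 (f = 83 - 78 = 5)
-G(f) = -1*241 = -241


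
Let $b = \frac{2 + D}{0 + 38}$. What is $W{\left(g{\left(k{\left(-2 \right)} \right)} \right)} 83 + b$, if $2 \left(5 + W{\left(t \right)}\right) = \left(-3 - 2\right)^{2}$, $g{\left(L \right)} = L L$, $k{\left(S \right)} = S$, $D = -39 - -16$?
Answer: $\frac{11817}{19} \approx 621.95$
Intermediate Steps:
$D = -23$ ($D = -39 + 16 = -23$)
$b = - \frac{21}{38}$ ($b = \frac{2 - 23}{0 + 38} = - \frac{21}{38} \approx -0.55263$)
$g{\left(L \right)} = L^{2}$
$W{\left(t \right)} = \frac{15}{2}$ ($W{\left(t \right)} = -5 + \frac{\left(-3 - 2\right)^{2}}{2} = -5 + \frac{\left(-5\right)^{2}}{2} = -5 + \frac{1}{2} \cdot 25 = -5 + \frac{25}{2} = \frac{15}{2}$)
$W{\left(g{\left(k{\left(-2 \right)} \right)} \right)} 83 + b = \frac{15}{2} \cdot 83 - \frac{21}{38} = \frac{1245}{2} - \frac{21}{38} = \frac{11817}{19}$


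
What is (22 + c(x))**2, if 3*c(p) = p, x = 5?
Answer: 5041/9 ≈ 560.11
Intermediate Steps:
c(p) = p/3
(22 + c(x))**2 = (22 + (1/3)*5)**2 = (22 + 5/3)**2 = (71/3)**2 = 5041/9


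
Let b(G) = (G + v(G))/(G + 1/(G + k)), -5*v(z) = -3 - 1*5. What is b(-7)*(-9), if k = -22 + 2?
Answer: -6561/950 ≈ -6.9063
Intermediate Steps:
v(z) = 8/5 (v(z) = -(-3 - 1*5)/5 = -(-3 - 5)/5 = -⅕*(-8) = 8/5)
k = -20
b(G) = (8/5 + G)/(G + 1/(-20 + G)) (b(G) = (G + 8/5)/(G + 1/(G - 20)) = (8/5 + G)/(G + 1/(-20 + G)))
b(-7)*(-9) = ((-32 + (-7)² - 92/5*(-7))/(1 + (-7)² - 20*(-7)))*(-9) = ((-32 + 49 + 644/5)/(1 + 49 + 140))*(-9) = ((729/5)/190)*(-9) = ((1/190)*(729/5))*(-9) = (729/950)*(-9) = -6561/950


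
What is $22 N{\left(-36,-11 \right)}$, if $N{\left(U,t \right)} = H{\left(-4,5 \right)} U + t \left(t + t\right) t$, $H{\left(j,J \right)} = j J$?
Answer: $-42724$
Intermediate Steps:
$H{\left(j,J \right)} = J j$
$N{\left(U,t \right)} = - 20 U + 2 t^{3}$ ($N{\left(U,t \right)} = 5 \left(-4\right) U + t \left(t + t\right) t = - 20 U + t 2 t t = - 20 U + 2 t^{2} t = - 20 U + 2 t^{3}$)
$22 N{\left(-36,-11 \right)} = 22 \left(\left(-20\right) \left(-36\right) + 2 \left(-11\right)^{3}\right) = 22 \left(720 + 2 \left(-1331\right)\right) = 22 \left(720 - 2662\right) = 22 \left(-1942\right) = -42724$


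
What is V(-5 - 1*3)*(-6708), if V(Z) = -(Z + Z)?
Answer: -107328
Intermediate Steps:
V(Z) = -2*Z
V(-5 - 1*3)*(-6708) = -2*(-5 - 1*3)*(-6708) = -2*(-5 - 3)*(-6708) = -2*(-8)*(-6708) = 16*(-6708) = -107328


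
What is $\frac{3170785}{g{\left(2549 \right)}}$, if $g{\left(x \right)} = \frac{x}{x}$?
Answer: $3170785$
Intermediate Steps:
$g{\left(x \right)} = 1$
$\frac{3170785}{g{\left(2549 \right)}} = \frac{3170785}{1} = 3170785 \cdot 1 = 3170785$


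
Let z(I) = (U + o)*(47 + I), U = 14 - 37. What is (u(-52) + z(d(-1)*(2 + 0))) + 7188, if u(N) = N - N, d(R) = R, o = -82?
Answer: 2463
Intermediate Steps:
U = -23
u(N) = 0
z(I) = -4935 - 105*I (z(I) = (-23 - 82)*(47 + I) = -105*(47 + I) = -4935 - 105*I)
(u(-52) + z(d(-1)*(2 + 0))) + 7188 = (0 + (-4935 - (-105)*(2 + 0))) + 7188 = (0 + (-4935 - (-105)*2)) + 7188 = (0 + (-4935 - 105*(-2))) + 7188 = (0 + (-4935 + 210)) + 7188 = (0 - 4725) + 7188 = -4725 + 7188 = 2463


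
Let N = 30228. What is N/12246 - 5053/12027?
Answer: 50278853/24547107 ≈ 2.0483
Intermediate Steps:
N/12246 - 5053/12027 = 30228/12246 - 5053/12027 = 30228*(1/12246) - 5053*1/12027 = 5038/2041 - 5053/12027 = 50278853/24547107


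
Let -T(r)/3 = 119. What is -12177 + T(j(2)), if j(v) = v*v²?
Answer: -12534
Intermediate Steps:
j(v) = v³
T(r) = -357 (T(r) = -3*119 = -357)
-12177 + T(j(2)) = -12177 - 357 = -12534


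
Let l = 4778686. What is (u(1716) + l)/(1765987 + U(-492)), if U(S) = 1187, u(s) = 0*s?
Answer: 2389343/883587 ≈ 2.7041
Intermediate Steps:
u(s) = 0
(u(1716) + l)/(1765987 + U(-492)) = (0 + 4778686)/(1765987 + 1187) = 4778686/1767174 = 4778686*(1/1767174) = 2389343/883587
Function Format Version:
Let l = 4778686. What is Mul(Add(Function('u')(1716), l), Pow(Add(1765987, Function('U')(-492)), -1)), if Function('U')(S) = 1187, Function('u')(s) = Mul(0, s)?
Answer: Rational(2389343, 883587) ≈ 2.7041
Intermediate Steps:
Function('u')(s) = 0
Mul(Add(Function('u')(1716), l), Pow(Add(1765987, Function('U')(-492)), -1)) = Mul(Add(0, 4778686), Pow(Add(1765987, 1187), -1)) = Mul(4778686, Pow(1767174, -1)) = Mul(4778686, Rational(1, 1767174)) = Rational(2389343, 883587)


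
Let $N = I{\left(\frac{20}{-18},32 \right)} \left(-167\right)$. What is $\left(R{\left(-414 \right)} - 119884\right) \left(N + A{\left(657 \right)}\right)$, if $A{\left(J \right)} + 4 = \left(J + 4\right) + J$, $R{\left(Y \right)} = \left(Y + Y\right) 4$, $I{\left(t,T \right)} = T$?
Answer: $496479880$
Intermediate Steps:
$N = -5344$ ($N = 32 \left(-167\right) = -5344$)
$R{\left(Y \right)} = 8 Y$ ($R{\left(Y \right)} = 2 Y 4 = 8 Y$)
$A{\left(J \right)} = 2 J$ ($A{\left(J \right)} = -4 + \left(\left(J + 4\right) + J\right) = -4 + \left(\left(4 + J\right) + J\right) = -4 + \left(4 + 2 J\right) = 2 J$)
$\left(R{\left(-414 \right)} - 119884\right) \left(N + A{\left(657 \right)}\right) = \left(8 \left(-414\right) - 119884\right) \left(-5344 + 2 \cdot 657\right) = \left(-3312 - 119884\right) \left(-5344 + 1314\right) = \left(-123196\right) \left(-4030\right) = 496479880$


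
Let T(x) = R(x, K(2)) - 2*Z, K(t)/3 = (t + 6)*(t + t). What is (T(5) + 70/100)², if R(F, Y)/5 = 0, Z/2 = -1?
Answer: 2209/100 ≈ 22.090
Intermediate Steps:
Z = -2 (Z = 2*(-1) = -2)
K(t) = 6*t*(6 + t) (K(t) = 3*((t + 6)*(t + t)) = 3*((6 + t)*(2*t)) = 3*(2*t*(6 + t)) = 6*t*(6 + t))
R(F, Y) = 0 (R(F, Y) = 5*0 = 0)
T(x) = 4 (T(x) = 0 - 2*(-2) = 0 + 4 = 4)
(T(5) + 70/100)² = (4 + 70/100)² = (4 + 70*(1/100))² = (4 + 7/10)² = (47/10)² = 2209/100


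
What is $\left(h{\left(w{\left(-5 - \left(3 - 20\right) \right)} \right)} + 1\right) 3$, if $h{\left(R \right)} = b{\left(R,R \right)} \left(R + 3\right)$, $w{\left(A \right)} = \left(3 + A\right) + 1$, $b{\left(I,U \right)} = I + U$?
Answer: $1827$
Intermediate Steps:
$w{\left(A \right)} = 4 + A$
$h{\left(R \right)} = 2 R \left(3 + R\right)$ ($h{\left(R \right)} = \left(R + R\right) \left(R + 3\right) = 2 R \left(3 + R\right)$)
$\left(h{\left(w{\left(-5 - \left(3 - 20\right) \right)} \right)} + 1\right) 3 = \left(2 \left(4 - \left(8 - 20\right)\right) \left(3 + \left(4 - \left(8 - 20\right)\right)\right) + 1\right) 3 = \left(2 \left(4 - -12\right) \left(3 + \left(4 - -12\right)\right) + 1\right) 3 = \left(2 \left(4 + \left(-5 + 17\right)\right) \left(3 + \left(4 + \left(-5 + 17\right)\right)\right) + 1\right) 3 = \left(2 \left(4 + 12\right) \left(3 + \left(4 + 12\right)\right) + 1\right) 3 = \left(2 \cdot 16 \left(3 + 16\right) + 1\right) 3 = \left(2 \cdot 16 \cdot 19 + 1\right) 3 = \left(608 + 1\right) 3 = 609 \cdot 3 = 1827$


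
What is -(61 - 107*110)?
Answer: 11709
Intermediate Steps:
-(61 - 107*110) = -(61 - 11770) = -1*(-11709) = 11709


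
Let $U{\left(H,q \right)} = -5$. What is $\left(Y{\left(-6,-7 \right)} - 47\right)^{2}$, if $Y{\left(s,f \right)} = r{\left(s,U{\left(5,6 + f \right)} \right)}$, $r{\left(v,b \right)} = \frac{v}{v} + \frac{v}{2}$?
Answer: $2401$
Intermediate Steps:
$r{\left(v,b \right)} = 1 + \frac{v}{2}$ ($r{\left(v,b \right)} = 1 + v \frac{1}{2} = 1 + \frac{v}{2}$)
$Y{\left(s,f \right)} = 1 + \frac{s}{2}$
$\left(Y{\left(-6,-7 \right)} - 47\right)^{2} = \left(\left(1 + \frac{1}{2} \left(-6\right)\right) - 47\right)^{2} = \left(\left(1 - 3\right) - 47\right)^{2} = \left(-2 - 47\right)^{2} = \left(-49\right)^{2} = 2401$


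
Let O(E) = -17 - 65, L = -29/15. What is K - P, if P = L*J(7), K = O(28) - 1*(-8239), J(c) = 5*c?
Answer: 24674/3 ≈ 8224.7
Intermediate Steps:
L = -29/15 (L = -29*1/15 = -29/15 ≈ -1.9333)
O(E) = -82
K = 8157 (K = -82 - 1*(-8239) = -82 + 8239 = 8157)
P = -203/3 (P = -29*7/3 = -29/15*35 = -203/3 ≈ -67.667)
K - P = 8157 - 1*(-203/3) = 8157 + 203/3 = 24674/3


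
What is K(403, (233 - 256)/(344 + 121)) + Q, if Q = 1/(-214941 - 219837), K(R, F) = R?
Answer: 175215533/434778 ≈ 403.00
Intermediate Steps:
Q = -1/434778 (Q = 1/(-434778) = -1/434778 ≈ -2.3000e-6)
K(403, (233 - 256)/(344 + 121)) + Q = 403 - 1/434778 = 175215533/434778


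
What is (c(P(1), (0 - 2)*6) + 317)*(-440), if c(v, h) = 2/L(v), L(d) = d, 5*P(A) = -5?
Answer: -138600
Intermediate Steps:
P(A) = -1 (P(A) = (⅕)*(-5) = -1)
c(v, h) = 2/v
(c(P(1), (0 - 2)*6) + 317)*(-440) = (2/(-1) + 317)*(-440) = (2*(-1) + 317)*(-440) = (-2 + 317)*(-440) = 315*(-440) = -138600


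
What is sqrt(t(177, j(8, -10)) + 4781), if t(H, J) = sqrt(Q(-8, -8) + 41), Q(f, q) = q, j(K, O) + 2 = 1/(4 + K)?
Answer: sqrt(4781 + sqrt(33)) ≈ 69.186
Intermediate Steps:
j(K, O) = -2 + 1/(4 + K)
t(H, J) = sqrt(33) (t(H, J) = sqrt(-8 + 41) = sqrt(33))
sqrt(t(177, j(8, -10)) + 4781) = sqrt(sqrt(33) + 4781) = sqrt(4781 + sqrt(33))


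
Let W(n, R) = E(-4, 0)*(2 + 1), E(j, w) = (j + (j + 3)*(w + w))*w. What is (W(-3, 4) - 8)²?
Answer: 64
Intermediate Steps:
E(j, w) = w*(j + 2*w*(3 + j)) (E(j, w) = (j + (3 + j)*(2*w))*w = (j + 2*w*(3 + j))*w = w*(j + 2*w*(3 + j)))
W(n, R) = 0 (W(n, R) = (0*(-4 + 6*0 + 2*(-4)*0))*(2 + 1) = (0*(-4 + 0 + 0))*3 = (0*(-4))*3 = 0*3 = 0)
(W(-3, 4) - 8)² = (0 - 8)² = (-8)² = 64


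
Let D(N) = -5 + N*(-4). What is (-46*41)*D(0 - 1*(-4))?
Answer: 39606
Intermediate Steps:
D(N) = -5 - 4*N
(-46*41)*D(0 - 1*(-4)) = (-46*41)*(-5 - 4*(0 - 1*(-4))) = -1886*(-5 - 4*(0 + 4)) = -1886*(-5 - 4*4) = -1886*(-5 - 16) = -1886*(-21) = 39606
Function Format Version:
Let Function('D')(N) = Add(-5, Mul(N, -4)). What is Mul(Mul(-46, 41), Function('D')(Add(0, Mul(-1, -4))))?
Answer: 39606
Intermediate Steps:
Function('D')(N) = Add(-5, Mul(-4, N))
Mul(Mul(-46, 41), Function('D')(Add(0, Mul(-1, -4)))) = Mul(Mul(-46, 41), Add(-5, Mul(-4, Add(0, Mul(-1, -4))))) = Mul(-1886, Add(-5, Mul(-4, Add(0, 4)))) = Mul(-1886, Add(-5, Mul(-4, 4))) = Mul(-1886, Add(-5, -16)) = Mul(-1886, -21) = 39606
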